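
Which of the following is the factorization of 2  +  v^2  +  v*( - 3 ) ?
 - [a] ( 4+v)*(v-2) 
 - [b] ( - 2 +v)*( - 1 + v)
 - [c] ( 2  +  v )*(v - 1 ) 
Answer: b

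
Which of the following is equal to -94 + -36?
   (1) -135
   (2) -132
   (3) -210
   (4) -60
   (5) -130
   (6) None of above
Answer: 5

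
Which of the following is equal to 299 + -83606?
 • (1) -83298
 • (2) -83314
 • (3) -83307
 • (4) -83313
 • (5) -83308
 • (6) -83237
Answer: 3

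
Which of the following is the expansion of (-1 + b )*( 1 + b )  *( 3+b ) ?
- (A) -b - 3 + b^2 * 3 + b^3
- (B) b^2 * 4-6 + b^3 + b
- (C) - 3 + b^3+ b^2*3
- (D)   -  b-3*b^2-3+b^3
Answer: A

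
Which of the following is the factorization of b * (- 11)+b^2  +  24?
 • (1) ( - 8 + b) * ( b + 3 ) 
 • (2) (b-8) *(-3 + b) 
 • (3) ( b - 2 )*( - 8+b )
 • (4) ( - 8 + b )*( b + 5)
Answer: 2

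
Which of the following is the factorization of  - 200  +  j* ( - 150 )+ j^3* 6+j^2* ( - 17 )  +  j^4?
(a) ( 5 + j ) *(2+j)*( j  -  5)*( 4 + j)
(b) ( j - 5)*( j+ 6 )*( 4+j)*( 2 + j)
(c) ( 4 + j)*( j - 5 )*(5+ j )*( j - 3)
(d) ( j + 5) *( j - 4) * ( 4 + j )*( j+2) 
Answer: a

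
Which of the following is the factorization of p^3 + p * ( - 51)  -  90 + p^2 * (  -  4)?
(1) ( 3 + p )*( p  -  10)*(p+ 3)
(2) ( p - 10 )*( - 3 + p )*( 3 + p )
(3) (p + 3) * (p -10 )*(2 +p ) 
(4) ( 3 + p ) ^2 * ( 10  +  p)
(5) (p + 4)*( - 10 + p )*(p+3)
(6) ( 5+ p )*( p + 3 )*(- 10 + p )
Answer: 1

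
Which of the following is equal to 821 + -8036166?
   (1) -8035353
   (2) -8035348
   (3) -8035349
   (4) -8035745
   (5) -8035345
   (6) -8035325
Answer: 5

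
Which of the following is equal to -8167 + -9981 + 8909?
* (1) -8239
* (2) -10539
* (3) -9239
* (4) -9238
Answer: 3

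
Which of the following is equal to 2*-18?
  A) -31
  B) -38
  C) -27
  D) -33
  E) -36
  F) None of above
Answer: E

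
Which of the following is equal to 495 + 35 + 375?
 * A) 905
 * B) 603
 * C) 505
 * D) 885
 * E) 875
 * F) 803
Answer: A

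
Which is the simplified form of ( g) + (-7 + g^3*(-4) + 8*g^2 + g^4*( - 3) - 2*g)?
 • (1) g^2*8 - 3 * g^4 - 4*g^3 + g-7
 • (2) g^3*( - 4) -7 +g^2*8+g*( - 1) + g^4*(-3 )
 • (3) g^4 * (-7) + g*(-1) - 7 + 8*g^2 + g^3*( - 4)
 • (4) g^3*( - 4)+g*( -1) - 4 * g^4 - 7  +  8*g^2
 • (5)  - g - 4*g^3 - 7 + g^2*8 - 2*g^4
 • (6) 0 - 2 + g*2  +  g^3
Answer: 2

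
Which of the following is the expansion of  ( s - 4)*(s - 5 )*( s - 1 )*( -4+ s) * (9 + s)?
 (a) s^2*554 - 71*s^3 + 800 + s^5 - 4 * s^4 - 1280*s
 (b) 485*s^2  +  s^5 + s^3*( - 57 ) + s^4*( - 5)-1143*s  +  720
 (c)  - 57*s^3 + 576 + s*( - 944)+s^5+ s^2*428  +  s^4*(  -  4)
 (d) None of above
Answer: d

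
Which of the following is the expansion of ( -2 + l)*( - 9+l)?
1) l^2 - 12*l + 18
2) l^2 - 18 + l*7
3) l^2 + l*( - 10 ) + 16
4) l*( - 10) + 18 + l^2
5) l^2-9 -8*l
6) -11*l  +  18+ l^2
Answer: 6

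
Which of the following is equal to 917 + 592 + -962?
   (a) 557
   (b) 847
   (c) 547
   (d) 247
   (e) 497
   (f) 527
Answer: c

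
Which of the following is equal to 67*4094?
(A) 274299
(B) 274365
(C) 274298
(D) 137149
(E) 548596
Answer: C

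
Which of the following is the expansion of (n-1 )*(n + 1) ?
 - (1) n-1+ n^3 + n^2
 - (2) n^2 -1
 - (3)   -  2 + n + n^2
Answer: 2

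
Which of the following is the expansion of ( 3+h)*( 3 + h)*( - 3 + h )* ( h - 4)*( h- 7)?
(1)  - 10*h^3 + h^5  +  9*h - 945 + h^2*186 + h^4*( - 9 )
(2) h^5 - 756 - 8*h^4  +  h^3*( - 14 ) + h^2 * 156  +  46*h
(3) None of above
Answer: 3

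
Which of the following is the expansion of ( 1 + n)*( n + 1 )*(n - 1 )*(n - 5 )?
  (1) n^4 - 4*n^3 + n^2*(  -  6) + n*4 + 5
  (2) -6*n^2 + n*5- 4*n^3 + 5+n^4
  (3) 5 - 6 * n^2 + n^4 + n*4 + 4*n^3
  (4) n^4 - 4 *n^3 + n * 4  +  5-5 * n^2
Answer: 1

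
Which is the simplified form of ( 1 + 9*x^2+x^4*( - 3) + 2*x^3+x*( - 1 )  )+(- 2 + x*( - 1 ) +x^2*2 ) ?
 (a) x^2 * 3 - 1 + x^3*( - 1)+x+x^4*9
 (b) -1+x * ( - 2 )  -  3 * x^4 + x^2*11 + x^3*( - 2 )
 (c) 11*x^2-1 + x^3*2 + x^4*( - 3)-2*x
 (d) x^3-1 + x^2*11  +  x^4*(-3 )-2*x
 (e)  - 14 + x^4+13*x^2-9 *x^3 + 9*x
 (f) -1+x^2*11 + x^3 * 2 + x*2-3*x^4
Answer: c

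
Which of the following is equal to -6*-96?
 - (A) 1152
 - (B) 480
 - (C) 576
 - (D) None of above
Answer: C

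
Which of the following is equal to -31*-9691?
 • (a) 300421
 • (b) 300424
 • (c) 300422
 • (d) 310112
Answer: a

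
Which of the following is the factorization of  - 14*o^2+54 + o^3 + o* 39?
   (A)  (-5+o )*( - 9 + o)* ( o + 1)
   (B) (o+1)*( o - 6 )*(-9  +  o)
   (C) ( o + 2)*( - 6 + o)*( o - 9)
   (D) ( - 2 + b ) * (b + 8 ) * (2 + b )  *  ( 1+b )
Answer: B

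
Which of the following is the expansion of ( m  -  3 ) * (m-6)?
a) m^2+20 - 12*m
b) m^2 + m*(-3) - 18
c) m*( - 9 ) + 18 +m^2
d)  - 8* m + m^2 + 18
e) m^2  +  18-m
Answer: c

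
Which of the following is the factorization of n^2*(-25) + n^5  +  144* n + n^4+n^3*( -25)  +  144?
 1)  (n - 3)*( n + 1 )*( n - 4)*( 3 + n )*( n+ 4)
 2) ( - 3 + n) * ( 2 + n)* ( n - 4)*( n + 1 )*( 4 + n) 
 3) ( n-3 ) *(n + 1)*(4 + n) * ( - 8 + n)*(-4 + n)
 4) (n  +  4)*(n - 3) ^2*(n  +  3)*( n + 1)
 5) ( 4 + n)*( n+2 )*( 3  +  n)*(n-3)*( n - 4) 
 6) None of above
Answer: 1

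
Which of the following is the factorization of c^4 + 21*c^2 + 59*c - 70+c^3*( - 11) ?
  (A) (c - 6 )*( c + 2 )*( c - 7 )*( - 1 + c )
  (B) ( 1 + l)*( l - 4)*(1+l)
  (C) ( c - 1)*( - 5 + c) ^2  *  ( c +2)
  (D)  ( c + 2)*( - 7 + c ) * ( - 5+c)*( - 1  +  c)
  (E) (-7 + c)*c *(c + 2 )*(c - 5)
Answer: D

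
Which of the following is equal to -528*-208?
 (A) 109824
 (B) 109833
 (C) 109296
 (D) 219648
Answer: A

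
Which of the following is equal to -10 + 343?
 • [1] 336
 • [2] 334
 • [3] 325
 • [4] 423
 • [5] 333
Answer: 5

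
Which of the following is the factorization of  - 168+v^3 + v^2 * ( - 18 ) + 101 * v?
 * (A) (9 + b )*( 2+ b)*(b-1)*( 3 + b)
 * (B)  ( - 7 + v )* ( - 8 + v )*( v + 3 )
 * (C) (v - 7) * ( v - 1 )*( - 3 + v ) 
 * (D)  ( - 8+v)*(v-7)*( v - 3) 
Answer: D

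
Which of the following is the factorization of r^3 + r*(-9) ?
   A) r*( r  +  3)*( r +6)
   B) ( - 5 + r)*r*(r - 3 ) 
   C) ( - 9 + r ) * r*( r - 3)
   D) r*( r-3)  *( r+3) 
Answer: D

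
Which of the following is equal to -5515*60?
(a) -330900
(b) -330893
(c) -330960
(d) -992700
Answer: a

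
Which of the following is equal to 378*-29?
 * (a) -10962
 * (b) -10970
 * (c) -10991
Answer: a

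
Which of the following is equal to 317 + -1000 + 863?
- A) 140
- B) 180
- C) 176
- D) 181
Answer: B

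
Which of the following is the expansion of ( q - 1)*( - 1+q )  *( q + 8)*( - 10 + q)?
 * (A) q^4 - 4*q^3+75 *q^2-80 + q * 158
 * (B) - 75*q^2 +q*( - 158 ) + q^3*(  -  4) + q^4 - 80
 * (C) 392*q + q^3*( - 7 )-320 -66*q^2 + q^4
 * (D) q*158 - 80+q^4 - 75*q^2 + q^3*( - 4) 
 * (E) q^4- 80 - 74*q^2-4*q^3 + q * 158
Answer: D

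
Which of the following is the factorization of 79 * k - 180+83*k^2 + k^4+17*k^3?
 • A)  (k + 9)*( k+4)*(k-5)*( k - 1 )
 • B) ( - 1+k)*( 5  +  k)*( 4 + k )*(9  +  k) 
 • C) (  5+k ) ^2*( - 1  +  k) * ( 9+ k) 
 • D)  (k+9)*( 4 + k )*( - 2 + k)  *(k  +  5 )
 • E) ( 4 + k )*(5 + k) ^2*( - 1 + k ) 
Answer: B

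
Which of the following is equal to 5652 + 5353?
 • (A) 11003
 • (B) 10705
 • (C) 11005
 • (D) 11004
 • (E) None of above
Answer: C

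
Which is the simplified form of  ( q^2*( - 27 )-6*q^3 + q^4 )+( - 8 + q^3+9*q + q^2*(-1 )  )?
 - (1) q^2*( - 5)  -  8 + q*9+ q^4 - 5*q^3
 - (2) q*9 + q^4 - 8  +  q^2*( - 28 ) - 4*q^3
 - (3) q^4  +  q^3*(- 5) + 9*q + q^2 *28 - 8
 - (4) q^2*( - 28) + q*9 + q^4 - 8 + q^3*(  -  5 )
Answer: 4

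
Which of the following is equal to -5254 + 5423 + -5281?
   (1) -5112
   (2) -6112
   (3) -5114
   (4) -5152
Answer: 1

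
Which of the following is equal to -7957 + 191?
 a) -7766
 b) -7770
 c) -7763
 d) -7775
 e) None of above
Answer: a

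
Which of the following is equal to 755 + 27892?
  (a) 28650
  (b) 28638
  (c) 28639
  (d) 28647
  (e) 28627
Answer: d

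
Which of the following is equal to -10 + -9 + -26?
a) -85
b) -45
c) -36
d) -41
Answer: b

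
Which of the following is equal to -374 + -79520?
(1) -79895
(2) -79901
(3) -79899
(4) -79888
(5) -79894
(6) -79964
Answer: 5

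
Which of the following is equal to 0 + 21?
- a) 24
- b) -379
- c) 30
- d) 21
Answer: d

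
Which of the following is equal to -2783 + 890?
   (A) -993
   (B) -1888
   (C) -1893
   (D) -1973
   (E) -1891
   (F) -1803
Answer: C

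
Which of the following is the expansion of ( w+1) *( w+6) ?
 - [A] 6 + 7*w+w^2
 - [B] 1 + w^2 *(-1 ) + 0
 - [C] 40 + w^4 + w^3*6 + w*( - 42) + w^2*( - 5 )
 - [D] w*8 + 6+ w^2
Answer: A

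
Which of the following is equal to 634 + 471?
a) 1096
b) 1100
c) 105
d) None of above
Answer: d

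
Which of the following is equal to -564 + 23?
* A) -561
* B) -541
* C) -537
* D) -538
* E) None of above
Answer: B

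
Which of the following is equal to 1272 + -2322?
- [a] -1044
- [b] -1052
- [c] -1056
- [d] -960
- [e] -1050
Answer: e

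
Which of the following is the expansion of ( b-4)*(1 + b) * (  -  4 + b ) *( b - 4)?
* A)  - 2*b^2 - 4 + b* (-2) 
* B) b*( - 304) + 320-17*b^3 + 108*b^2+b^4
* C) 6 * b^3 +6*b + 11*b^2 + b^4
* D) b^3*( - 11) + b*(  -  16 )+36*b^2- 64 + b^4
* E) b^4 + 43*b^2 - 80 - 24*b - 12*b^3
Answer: D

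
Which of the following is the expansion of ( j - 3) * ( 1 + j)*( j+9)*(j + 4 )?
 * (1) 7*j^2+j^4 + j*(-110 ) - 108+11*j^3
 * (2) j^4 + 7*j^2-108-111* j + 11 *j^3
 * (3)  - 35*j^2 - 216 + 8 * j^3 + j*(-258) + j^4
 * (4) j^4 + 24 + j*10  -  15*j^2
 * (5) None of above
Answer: 2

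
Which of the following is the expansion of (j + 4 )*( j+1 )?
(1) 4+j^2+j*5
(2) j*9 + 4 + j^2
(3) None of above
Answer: 1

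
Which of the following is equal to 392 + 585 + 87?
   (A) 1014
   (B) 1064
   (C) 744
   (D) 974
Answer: B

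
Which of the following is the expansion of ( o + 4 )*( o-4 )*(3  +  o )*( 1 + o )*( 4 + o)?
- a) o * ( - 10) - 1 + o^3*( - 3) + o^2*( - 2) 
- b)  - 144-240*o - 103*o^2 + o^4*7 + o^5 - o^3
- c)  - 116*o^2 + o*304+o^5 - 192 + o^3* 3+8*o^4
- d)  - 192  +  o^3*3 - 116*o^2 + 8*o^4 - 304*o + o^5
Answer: d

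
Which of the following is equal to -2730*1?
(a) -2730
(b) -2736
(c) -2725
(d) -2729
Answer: a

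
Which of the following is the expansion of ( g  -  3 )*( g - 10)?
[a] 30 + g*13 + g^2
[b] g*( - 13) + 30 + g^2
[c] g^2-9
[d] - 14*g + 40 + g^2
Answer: b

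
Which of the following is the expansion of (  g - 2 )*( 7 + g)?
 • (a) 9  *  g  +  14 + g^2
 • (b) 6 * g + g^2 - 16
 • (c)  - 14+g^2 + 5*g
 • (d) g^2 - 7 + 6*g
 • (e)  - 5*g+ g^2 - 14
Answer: c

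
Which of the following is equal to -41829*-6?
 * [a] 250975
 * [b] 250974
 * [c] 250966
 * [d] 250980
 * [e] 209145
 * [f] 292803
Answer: b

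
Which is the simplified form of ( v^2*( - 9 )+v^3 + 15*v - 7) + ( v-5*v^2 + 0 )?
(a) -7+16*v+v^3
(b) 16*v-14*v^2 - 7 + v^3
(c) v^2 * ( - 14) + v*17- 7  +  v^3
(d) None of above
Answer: b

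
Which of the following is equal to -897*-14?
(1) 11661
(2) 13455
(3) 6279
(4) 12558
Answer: 4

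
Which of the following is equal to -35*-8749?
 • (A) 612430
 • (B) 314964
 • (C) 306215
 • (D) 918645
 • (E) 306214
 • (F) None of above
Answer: C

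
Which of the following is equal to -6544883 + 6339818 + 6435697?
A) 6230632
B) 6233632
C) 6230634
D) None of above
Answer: A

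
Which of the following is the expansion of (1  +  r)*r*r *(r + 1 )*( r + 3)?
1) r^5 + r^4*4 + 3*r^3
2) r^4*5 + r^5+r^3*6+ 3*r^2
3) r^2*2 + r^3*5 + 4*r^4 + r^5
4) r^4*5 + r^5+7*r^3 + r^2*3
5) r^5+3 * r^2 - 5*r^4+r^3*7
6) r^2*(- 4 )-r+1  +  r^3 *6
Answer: 4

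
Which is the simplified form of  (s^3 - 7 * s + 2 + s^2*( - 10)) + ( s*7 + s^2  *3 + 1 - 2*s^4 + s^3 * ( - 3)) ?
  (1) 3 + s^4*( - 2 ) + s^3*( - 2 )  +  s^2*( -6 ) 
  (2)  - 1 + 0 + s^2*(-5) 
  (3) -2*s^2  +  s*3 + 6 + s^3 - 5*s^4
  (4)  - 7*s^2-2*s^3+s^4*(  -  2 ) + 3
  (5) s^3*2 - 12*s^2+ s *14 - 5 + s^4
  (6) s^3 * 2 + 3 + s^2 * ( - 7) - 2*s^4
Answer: 4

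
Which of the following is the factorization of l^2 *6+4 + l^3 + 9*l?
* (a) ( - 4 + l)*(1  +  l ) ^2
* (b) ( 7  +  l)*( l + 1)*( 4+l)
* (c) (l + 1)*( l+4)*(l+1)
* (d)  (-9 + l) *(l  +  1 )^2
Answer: c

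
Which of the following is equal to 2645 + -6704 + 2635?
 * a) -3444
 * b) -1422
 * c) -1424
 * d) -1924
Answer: c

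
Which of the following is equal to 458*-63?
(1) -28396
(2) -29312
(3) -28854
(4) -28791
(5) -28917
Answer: 3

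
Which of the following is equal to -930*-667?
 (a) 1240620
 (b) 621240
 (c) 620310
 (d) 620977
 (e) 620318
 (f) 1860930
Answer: c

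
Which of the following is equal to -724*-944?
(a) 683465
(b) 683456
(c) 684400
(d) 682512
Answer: b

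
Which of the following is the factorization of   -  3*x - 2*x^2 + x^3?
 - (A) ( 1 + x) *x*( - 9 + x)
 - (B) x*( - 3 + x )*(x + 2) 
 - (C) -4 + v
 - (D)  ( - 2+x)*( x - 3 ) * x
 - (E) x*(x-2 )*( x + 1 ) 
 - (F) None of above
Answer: F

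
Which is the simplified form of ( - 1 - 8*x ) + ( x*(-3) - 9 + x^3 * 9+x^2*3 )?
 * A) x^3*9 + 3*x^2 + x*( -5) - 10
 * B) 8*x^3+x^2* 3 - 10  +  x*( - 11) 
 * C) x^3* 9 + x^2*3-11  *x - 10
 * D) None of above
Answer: C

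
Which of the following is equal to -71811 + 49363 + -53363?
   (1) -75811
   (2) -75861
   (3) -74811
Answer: 1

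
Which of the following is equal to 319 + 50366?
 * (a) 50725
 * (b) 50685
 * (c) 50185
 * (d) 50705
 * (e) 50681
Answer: b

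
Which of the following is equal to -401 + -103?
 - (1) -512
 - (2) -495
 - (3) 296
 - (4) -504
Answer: 4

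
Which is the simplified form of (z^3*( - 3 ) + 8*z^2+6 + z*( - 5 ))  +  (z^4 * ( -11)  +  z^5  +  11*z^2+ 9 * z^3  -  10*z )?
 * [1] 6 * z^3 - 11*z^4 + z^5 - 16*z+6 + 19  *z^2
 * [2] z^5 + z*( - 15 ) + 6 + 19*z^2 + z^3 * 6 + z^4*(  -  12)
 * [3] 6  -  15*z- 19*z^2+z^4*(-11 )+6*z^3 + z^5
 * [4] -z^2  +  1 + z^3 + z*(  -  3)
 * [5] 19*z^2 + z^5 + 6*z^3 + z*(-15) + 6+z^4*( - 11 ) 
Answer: 5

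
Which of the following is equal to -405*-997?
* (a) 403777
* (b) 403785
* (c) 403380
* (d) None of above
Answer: b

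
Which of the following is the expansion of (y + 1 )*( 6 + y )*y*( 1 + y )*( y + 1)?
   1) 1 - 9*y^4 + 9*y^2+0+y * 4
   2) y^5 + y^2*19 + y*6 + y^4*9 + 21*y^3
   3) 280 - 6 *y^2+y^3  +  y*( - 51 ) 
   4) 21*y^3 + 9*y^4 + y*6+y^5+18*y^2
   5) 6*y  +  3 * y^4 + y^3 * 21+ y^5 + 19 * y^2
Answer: 2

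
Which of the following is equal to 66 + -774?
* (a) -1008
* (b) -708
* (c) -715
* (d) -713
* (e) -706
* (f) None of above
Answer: b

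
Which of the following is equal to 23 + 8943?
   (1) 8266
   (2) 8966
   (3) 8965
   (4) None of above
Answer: 2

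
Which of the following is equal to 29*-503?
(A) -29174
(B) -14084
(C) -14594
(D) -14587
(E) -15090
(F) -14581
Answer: D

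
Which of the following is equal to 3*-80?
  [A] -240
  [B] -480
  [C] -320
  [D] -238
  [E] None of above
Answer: A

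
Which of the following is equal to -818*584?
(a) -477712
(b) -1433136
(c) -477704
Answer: a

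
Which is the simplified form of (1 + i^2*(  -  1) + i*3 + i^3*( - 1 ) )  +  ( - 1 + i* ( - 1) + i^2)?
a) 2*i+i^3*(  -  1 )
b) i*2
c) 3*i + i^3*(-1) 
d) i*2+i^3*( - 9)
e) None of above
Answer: a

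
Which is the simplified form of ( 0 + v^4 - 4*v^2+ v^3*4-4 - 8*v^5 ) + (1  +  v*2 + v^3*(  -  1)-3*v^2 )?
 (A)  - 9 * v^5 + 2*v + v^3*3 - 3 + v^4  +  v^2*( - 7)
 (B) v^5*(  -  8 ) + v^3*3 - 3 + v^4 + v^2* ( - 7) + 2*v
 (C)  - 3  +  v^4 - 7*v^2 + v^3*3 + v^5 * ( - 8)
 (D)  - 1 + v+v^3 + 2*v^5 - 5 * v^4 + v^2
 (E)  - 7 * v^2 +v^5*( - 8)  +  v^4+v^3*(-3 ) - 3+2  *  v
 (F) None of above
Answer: B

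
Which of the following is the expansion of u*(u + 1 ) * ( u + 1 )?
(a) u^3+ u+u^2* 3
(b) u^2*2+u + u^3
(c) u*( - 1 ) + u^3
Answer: b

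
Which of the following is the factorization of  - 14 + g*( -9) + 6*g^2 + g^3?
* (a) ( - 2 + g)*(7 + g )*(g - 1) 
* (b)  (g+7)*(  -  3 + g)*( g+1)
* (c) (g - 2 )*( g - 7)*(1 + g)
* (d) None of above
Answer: d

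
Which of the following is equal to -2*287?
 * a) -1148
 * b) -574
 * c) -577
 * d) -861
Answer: b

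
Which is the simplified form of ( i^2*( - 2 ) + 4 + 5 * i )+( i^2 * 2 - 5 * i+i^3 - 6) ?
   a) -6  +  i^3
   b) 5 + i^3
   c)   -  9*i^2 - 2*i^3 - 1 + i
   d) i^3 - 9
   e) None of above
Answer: e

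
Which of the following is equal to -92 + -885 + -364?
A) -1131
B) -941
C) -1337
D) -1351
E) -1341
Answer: E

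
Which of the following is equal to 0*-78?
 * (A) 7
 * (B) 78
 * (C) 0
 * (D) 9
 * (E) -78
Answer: C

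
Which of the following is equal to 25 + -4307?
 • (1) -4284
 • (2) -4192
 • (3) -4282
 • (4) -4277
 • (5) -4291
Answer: 3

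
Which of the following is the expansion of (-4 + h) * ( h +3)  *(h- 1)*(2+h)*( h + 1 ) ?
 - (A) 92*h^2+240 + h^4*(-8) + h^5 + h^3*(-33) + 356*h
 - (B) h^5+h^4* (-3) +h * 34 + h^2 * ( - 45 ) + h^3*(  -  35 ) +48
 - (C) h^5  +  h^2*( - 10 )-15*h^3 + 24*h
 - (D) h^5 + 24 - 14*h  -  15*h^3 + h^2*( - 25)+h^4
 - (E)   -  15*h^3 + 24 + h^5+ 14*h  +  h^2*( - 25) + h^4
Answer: E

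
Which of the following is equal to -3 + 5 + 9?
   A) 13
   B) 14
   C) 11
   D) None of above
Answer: C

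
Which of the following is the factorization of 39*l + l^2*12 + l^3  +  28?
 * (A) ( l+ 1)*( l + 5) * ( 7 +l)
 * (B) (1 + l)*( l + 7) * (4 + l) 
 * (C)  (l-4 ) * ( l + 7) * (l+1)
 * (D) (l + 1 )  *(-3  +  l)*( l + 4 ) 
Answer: B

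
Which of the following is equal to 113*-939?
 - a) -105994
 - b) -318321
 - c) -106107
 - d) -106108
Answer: c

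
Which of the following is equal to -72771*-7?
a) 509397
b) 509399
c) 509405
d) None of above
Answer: a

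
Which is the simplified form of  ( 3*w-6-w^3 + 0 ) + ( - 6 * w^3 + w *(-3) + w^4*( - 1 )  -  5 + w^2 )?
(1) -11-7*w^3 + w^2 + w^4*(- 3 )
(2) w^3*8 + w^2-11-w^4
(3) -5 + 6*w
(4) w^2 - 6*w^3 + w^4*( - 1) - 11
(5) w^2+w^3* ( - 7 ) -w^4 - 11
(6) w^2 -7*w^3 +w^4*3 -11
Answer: 5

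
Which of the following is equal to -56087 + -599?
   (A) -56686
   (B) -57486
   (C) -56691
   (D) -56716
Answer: A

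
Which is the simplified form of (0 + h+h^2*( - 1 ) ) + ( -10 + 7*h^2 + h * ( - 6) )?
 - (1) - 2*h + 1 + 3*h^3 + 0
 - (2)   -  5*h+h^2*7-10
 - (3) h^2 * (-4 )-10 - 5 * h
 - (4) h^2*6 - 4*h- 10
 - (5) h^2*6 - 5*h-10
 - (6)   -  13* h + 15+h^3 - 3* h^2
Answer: 5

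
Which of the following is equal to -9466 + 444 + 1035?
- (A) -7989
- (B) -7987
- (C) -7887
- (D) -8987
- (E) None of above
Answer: B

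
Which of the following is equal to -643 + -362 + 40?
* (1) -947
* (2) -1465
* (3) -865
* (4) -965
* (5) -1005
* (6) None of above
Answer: 4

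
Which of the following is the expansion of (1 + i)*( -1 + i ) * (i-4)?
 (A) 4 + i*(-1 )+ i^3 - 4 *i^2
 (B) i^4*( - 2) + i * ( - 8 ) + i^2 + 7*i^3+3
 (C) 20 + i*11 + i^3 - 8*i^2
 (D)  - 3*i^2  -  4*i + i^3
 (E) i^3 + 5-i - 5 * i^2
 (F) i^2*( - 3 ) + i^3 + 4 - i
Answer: A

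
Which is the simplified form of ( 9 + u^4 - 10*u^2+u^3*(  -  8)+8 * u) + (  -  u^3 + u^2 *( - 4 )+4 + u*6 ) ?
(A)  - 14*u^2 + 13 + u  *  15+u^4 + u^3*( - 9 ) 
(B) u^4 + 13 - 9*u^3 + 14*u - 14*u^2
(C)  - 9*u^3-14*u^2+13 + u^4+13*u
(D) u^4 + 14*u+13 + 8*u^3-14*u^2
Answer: B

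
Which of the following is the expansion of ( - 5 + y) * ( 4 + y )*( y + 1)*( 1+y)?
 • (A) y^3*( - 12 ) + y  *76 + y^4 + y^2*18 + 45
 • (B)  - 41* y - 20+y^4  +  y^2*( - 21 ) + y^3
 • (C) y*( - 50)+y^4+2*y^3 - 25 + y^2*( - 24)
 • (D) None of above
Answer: B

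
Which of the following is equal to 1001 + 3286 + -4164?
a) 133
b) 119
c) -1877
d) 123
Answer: d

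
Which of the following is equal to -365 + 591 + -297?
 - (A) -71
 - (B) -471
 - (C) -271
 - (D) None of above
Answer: A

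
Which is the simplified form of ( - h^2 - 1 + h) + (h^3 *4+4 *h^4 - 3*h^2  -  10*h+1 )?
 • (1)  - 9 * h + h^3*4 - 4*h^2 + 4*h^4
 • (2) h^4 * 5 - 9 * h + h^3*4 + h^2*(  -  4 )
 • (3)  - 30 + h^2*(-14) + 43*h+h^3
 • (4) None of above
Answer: 1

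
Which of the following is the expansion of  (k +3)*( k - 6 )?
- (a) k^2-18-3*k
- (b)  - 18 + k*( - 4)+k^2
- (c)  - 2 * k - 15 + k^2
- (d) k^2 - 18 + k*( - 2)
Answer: a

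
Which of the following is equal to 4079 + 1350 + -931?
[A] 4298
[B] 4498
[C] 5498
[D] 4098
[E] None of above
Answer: B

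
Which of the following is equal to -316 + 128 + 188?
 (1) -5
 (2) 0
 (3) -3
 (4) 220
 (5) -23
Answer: 2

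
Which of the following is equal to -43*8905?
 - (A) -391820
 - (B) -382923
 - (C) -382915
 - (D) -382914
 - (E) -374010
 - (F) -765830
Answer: C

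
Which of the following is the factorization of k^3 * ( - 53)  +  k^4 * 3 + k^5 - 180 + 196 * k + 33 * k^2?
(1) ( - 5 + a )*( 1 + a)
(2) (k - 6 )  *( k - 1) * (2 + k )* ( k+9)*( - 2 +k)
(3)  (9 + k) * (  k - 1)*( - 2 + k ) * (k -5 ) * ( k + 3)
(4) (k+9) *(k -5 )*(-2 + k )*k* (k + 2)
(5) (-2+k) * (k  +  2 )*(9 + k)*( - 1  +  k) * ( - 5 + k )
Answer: 5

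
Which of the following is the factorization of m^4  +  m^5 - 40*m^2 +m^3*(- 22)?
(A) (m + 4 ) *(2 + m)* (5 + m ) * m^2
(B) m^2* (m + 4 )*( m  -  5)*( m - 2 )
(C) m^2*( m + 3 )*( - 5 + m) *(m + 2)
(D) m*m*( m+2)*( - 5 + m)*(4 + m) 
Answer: D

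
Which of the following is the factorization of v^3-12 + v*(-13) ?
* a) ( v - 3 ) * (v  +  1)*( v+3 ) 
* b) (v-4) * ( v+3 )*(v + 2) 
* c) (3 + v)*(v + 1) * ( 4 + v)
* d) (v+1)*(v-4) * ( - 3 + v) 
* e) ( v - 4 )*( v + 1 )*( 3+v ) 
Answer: e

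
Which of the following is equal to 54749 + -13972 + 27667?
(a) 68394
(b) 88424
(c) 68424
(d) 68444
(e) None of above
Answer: d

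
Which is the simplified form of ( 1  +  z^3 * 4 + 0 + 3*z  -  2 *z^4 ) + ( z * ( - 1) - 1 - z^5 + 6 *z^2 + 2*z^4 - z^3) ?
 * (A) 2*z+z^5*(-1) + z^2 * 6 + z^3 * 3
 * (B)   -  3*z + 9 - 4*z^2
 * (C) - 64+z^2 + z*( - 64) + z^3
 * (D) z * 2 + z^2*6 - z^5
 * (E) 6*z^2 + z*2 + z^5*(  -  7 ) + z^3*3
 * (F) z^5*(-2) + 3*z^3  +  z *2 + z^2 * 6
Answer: A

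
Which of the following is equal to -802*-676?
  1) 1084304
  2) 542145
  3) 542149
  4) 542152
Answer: 4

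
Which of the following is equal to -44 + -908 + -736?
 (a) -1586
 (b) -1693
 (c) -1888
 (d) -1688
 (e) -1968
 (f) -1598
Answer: d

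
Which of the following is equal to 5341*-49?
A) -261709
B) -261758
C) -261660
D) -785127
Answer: A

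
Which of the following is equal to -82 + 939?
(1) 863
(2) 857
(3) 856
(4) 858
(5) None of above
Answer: 2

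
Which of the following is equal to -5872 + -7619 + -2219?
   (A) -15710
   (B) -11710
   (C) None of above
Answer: A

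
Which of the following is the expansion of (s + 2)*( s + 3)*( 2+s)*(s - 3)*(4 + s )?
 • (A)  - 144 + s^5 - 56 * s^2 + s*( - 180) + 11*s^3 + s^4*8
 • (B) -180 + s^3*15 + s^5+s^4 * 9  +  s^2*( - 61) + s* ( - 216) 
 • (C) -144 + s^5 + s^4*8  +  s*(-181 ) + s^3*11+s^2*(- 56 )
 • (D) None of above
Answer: A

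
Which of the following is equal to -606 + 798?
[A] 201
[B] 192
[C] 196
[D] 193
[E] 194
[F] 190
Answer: B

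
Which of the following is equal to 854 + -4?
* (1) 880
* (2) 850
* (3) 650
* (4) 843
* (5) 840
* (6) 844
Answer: 2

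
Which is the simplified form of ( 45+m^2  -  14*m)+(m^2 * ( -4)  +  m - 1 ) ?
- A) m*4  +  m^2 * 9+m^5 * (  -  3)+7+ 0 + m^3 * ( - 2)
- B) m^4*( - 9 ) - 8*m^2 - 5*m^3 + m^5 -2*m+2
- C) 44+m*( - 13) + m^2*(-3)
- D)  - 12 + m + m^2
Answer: C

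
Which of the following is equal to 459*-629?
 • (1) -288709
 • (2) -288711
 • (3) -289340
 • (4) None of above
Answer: 2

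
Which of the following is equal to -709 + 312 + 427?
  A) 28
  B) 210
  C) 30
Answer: C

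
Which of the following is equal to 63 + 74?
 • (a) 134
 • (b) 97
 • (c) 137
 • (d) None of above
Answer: c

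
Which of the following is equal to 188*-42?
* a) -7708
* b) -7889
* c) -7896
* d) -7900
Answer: c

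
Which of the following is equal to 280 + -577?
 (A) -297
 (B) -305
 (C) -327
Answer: A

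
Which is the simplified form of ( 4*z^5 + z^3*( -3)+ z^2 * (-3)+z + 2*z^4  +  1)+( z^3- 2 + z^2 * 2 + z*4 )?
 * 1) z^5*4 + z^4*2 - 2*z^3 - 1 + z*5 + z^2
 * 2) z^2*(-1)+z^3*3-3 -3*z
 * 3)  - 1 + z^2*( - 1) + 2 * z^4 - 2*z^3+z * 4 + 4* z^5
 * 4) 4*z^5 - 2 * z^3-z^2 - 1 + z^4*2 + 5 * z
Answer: 4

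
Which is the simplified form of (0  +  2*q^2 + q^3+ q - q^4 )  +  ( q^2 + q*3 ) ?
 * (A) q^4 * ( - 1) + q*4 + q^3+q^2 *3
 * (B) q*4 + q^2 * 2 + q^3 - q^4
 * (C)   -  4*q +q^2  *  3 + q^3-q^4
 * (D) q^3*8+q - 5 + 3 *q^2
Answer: A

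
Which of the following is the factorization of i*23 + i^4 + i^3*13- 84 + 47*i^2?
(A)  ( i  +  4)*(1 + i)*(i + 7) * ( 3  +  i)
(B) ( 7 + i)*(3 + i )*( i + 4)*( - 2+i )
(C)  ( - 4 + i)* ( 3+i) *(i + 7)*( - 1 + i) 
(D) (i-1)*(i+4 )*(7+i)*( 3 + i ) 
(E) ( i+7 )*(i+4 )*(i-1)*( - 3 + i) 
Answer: D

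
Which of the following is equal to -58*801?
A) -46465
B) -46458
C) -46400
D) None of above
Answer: B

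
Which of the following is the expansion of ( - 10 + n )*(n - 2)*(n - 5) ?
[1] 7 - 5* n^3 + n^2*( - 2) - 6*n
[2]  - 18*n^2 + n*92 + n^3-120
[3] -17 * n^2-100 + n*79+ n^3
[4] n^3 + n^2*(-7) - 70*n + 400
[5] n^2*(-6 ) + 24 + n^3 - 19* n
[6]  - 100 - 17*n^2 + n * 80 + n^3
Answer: 6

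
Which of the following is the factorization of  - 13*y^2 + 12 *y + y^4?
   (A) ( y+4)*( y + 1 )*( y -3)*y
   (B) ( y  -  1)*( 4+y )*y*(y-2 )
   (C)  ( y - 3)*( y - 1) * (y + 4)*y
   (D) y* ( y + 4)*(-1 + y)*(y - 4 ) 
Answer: C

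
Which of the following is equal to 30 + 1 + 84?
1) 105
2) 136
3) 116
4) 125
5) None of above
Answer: 5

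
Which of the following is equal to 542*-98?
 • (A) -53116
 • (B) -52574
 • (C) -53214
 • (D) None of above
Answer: A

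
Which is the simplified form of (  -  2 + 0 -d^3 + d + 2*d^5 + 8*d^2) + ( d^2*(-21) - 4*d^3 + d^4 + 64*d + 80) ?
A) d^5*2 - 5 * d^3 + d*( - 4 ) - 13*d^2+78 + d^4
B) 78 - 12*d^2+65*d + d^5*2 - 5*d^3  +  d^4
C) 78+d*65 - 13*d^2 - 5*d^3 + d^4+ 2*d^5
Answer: C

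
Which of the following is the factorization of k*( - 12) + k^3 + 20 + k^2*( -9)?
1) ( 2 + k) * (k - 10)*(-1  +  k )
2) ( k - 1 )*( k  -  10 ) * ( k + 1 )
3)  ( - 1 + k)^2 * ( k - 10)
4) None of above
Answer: 1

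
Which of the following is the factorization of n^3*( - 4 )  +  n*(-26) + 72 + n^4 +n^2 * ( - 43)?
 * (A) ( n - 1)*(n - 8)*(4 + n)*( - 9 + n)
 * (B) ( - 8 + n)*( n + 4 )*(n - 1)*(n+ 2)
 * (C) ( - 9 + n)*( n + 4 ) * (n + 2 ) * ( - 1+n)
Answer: C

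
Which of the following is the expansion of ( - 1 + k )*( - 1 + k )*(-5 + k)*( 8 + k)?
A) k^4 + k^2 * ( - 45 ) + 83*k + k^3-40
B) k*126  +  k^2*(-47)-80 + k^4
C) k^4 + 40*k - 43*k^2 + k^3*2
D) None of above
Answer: A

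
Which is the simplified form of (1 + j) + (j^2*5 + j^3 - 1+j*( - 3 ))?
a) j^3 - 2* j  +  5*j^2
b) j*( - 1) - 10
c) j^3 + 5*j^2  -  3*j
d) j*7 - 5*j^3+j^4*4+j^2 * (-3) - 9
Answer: a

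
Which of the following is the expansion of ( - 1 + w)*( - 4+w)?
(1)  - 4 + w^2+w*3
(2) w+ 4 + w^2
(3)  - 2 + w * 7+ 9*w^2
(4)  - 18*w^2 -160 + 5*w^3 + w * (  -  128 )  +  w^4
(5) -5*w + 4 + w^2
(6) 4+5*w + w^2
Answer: 5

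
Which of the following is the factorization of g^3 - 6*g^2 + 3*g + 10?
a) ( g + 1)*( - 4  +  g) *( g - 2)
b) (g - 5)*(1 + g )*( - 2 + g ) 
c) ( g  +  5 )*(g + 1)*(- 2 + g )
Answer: b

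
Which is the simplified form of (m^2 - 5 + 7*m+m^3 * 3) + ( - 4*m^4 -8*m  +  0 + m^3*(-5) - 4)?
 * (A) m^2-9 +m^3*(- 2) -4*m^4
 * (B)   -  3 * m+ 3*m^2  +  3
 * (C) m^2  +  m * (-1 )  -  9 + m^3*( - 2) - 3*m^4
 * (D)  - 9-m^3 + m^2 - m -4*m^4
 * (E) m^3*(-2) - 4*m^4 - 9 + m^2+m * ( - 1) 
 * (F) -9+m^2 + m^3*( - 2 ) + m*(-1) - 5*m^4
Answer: E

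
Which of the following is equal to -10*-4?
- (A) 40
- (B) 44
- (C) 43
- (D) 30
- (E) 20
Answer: A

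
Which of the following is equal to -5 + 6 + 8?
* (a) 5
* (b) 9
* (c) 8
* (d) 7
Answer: b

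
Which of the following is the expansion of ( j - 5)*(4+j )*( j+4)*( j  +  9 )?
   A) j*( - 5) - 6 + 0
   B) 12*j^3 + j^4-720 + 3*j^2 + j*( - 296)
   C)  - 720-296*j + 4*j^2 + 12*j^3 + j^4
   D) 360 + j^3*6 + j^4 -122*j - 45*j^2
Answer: B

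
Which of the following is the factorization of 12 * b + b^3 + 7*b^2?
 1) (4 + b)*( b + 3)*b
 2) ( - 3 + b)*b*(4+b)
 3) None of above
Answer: 1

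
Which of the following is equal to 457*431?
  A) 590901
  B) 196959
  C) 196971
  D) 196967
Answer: D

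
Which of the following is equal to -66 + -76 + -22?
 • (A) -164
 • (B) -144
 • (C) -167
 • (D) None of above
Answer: A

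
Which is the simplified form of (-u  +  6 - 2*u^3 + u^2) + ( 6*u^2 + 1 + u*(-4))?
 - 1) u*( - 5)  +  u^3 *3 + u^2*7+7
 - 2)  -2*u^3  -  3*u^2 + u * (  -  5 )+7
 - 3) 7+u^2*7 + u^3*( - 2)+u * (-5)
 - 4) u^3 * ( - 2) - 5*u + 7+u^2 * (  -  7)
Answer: 3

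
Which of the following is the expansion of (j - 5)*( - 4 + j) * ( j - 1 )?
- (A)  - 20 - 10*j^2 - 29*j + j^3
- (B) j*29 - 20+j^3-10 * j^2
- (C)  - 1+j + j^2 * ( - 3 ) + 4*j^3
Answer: B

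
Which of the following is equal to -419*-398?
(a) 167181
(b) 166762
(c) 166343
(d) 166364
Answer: b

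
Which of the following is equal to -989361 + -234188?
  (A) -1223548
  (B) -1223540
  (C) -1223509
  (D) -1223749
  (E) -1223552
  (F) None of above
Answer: F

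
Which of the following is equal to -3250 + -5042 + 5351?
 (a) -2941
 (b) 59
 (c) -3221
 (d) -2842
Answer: a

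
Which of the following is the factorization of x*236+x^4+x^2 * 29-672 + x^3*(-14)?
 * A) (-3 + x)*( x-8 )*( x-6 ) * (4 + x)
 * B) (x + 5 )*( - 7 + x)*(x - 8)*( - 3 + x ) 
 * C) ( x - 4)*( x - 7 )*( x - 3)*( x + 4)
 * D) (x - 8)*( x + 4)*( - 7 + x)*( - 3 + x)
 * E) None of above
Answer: D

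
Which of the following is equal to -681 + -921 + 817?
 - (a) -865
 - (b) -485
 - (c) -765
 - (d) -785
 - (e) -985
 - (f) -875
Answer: d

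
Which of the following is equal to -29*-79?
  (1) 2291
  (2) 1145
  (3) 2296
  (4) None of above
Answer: 1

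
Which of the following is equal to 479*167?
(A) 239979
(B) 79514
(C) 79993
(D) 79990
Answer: C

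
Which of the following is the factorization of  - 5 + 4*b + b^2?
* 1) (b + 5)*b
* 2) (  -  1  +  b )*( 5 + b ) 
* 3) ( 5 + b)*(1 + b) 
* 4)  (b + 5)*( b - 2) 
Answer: 2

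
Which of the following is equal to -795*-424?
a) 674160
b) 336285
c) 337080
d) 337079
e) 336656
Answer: c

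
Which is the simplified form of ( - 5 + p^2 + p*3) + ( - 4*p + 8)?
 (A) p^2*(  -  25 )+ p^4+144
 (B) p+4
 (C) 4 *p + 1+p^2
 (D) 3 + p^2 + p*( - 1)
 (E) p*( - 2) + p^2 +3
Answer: D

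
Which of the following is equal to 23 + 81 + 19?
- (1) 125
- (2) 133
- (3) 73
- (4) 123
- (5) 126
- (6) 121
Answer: 4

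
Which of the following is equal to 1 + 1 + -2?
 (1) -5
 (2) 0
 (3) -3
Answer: 2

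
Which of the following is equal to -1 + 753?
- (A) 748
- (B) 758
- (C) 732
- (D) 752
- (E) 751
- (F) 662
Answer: D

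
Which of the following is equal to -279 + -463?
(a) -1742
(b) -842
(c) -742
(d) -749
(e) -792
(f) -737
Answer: c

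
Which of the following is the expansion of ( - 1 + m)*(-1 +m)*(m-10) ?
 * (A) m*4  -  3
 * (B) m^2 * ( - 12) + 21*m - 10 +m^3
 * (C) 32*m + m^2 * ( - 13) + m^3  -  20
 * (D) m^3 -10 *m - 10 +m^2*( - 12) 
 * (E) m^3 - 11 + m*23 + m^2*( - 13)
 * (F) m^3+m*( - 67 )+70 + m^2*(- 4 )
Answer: B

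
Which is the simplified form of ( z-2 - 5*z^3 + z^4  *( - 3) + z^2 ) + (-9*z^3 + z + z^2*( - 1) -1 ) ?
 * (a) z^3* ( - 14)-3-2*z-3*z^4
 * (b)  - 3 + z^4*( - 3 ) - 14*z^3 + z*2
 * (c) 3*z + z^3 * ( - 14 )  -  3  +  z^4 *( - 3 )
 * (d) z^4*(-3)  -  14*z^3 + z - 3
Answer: b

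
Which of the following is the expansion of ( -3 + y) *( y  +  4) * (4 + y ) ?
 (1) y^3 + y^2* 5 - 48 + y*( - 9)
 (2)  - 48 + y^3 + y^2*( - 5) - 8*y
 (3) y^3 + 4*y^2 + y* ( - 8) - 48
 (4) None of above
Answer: 4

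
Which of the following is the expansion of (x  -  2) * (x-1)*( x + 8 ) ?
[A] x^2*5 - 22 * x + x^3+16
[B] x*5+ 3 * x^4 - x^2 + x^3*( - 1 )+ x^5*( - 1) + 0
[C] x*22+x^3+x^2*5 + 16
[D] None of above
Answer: A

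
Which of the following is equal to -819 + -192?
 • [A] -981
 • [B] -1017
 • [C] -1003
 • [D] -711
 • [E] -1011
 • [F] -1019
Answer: E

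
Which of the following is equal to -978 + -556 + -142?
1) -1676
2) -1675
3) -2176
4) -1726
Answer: 1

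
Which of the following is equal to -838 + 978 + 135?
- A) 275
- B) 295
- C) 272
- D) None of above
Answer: A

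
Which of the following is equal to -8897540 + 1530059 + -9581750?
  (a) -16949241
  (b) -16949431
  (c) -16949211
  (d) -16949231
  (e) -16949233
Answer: d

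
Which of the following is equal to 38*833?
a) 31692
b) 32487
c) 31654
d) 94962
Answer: c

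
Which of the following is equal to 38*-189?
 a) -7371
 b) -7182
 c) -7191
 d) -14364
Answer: b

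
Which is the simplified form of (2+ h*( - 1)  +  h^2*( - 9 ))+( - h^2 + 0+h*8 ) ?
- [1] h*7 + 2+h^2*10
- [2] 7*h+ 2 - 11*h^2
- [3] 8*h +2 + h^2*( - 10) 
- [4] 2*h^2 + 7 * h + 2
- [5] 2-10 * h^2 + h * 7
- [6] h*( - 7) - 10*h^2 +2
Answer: 5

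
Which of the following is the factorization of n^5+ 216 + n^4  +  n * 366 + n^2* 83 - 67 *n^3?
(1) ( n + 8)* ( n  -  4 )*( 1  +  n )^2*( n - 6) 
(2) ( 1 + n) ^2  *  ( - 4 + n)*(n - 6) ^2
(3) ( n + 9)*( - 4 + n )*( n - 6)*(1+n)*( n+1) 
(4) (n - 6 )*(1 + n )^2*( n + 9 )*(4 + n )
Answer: 3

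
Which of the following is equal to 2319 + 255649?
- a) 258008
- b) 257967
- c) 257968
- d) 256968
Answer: c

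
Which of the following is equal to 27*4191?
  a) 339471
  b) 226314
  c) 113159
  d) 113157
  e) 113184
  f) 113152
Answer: d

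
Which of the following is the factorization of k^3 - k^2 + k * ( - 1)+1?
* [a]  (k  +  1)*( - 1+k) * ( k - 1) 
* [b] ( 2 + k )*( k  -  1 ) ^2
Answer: a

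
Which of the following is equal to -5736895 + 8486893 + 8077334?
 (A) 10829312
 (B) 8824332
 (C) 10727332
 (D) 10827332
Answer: D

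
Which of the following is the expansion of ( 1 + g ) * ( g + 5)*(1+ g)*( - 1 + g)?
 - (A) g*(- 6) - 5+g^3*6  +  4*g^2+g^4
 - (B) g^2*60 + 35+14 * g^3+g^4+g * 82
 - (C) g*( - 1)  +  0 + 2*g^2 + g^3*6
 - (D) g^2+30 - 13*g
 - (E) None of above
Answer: A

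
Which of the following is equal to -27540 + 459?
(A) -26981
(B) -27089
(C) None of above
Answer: C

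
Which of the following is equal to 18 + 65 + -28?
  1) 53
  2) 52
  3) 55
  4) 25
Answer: 3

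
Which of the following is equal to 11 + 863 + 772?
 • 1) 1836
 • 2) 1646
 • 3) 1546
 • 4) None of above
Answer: 2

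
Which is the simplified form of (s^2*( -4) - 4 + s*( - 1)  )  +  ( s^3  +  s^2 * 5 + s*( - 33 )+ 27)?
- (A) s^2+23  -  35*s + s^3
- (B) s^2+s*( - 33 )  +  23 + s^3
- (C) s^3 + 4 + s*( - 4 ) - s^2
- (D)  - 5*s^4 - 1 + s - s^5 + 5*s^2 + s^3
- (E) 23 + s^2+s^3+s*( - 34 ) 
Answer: E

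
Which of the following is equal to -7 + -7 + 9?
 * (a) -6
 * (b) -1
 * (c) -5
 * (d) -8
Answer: c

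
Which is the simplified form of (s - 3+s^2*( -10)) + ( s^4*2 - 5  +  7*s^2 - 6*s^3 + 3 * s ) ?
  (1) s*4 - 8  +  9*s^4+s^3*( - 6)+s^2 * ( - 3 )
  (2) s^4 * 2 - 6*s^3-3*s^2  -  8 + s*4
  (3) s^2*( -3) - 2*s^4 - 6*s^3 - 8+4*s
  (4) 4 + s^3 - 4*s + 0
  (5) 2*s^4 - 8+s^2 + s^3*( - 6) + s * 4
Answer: 2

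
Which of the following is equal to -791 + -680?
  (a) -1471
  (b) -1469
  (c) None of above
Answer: a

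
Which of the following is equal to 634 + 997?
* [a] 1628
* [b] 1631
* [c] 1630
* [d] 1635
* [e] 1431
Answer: b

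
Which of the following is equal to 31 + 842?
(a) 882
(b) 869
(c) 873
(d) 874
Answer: c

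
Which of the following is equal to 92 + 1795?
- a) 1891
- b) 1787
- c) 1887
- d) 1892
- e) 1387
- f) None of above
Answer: c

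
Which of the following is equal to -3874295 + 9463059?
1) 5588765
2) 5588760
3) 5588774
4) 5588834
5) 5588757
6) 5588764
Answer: 6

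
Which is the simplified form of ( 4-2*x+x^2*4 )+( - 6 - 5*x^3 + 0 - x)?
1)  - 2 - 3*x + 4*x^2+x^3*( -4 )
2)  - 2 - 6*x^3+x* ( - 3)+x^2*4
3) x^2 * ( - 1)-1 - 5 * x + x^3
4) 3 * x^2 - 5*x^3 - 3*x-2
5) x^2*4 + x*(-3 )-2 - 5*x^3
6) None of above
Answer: 5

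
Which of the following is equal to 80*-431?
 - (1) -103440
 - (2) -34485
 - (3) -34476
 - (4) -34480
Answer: 4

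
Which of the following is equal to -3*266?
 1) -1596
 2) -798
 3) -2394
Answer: 2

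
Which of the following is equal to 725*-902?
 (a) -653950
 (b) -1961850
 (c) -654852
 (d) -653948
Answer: a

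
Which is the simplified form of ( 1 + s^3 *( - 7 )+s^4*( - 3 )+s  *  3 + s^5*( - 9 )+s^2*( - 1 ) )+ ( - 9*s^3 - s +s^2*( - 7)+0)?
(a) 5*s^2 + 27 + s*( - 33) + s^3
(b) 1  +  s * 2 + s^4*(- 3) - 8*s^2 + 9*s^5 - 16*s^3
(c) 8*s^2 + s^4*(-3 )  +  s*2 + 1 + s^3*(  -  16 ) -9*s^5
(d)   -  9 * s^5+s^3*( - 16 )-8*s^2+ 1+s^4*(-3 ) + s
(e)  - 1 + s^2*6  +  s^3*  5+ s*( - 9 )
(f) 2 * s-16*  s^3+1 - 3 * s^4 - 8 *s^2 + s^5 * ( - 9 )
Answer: f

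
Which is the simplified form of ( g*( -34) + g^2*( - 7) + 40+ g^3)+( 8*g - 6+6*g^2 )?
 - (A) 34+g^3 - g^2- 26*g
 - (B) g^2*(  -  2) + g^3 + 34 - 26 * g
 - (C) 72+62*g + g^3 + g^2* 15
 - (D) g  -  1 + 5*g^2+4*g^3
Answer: A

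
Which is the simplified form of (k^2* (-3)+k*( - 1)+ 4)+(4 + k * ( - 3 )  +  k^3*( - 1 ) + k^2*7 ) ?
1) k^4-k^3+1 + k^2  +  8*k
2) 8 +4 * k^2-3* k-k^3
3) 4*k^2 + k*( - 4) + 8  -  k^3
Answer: 3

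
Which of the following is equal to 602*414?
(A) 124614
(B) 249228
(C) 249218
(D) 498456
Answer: B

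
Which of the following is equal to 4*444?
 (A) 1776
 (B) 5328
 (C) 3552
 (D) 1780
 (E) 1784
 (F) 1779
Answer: A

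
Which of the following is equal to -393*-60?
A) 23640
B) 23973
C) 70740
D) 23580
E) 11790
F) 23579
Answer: D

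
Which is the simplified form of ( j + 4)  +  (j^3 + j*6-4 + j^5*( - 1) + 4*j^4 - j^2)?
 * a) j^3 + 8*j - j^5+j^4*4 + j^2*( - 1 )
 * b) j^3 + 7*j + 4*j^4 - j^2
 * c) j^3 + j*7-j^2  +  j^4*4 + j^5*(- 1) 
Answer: c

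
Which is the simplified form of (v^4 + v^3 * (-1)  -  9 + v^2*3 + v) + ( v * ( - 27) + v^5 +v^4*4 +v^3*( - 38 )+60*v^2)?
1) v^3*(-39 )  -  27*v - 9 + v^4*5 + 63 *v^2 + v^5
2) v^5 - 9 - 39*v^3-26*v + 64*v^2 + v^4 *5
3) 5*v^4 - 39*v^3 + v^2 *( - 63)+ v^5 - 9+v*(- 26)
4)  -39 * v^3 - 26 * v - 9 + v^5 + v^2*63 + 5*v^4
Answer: 4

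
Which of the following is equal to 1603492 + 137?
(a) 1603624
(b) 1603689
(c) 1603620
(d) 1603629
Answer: d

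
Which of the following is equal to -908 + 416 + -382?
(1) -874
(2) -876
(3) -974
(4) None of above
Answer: 1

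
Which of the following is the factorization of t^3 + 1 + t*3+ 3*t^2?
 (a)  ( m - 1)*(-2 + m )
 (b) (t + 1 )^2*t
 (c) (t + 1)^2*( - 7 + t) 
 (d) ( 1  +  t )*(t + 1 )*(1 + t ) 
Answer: d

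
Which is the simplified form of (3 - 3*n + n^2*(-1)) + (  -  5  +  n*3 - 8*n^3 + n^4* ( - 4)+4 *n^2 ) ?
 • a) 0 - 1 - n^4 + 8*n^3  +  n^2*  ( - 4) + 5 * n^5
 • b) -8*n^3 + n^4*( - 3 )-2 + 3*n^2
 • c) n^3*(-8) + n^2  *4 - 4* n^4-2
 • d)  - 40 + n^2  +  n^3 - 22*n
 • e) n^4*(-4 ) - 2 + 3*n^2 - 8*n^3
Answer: e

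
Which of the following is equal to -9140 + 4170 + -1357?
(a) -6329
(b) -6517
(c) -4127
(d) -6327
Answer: d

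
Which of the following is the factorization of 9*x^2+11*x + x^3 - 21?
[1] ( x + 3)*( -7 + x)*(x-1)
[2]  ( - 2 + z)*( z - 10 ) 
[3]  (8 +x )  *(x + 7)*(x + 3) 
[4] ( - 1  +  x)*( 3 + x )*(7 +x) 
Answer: 4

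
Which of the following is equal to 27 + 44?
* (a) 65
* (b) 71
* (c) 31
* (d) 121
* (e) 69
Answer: b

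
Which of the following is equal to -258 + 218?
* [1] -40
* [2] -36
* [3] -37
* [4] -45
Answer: 1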